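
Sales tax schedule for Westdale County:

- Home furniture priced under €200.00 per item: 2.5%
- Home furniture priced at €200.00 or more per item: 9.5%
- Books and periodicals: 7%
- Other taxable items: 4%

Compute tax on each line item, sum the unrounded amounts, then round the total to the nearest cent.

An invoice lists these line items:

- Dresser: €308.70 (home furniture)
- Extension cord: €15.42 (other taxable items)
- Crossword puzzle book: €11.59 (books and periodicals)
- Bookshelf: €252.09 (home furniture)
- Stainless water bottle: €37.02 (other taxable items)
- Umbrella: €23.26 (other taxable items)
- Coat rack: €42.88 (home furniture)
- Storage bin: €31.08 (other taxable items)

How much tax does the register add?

Dresser €308.70: home furniture, €200.00 or more → 9.5% → €29.3265
Extension cord €15.42: other taxable items → 4% → €0.6168
Crossword puzzle book €11.59: books and periodicals → 7% → €0.8113
Bookshelf €252.09: home furniture, €200.00 or more → 9.5% → €23.94855
Stainless water bottle €37.02: other taxable items → 4% → €1.4808
Umbrella €23.26: other taxable items → 4% → €0.9304
Coat rack €42.88: home furniture, under €200.00 → 2.5% → €1.072
Storage bin €31.08: other taxable items → 4% → €1.2432
Unrounded tax sum = €59.42955 → €59.43

€59.43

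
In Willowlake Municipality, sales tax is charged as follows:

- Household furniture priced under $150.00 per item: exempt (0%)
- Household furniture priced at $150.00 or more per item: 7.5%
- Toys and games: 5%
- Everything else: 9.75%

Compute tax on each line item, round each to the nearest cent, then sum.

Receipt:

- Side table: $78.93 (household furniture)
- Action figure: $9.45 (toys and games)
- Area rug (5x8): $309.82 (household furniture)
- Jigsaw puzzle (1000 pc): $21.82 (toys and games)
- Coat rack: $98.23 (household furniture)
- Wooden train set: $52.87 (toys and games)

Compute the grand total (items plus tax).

$598.56

Side table $78.93: household furniture, under $150.00 → 0% → $0.00
Action figure $9.45: toys and games → 5% → $0.47
Area rug (5x8) $309.82: household furniture, $150.00 or more → 7.5% → $23.24
Jigsaw puzzle (1000 pc) $21.82: toys and games → 5% → $1.09
Coat rack $98.23: household furniture, under $150.00 → 0% → $0.00
Wooden train set $52.87: toys and games → 5% → $2.64
Subtotal = $571.12; tax = $27.44; total due = $598.56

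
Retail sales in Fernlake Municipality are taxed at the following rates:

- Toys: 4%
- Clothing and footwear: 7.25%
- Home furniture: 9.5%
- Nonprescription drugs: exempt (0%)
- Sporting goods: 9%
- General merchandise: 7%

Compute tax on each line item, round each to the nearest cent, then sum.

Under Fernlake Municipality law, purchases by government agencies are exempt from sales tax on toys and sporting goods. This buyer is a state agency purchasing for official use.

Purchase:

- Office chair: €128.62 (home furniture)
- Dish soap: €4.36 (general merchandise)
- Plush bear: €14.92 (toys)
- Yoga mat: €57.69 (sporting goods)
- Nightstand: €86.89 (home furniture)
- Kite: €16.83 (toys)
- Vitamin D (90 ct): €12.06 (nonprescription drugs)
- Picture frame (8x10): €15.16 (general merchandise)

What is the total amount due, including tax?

Office chair €128.62: home furniture → 9.5% → €12.22
Dish soap €4.36: general merchandise → 7% → €0.31
Plush bear €14.92: toys, buyer-exempt → 0% → €0.00
Yoga mat €57.69: sporting goods, buyer-exempt → 0% → €0.00
Nightstand €86.89: home furniture → 9.5% → €8.25
Kite €16.83: toys, buyer-exempt → 0% → €0.00
Vitamin D (90 ct) €12.06: nonprescription drugs → 0% → €0.00
Picture frame (8x10) €15.16: general merchandise → 7% → €1.06
Subtotal = €336.53; tax = €21.84; total due = €358.37

€358.37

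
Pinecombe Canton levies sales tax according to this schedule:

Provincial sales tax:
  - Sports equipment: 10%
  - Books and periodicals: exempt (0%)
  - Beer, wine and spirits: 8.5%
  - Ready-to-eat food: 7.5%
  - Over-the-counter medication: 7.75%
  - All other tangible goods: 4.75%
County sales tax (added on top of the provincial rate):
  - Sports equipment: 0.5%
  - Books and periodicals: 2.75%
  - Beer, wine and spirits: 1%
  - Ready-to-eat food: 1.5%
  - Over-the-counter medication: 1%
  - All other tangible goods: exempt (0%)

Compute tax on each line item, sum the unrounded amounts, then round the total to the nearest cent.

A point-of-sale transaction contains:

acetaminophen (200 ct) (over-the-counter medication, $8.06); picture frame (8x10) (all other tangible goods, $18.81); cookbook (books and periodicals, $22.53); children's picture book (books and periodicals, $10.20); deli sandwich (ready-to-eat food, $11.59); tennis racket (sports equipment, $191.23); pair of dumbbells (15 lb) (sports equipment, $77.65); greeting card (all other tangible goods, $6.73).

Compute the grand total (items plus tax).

$378.89

Acetaminophen (200 ct) $8.06: over-the-counter medication → 7.75% + 1% county = 8.75% → $0.70525
Picture frame (8x10) $18.81: all other tangible goods → 4.75% + 0% county = 4.75% → $0.893475
Cookbook $22.53: books and periodicals → 0% + 2.75% county = 2.75% → $0.619575
Children's picture book $10.20: books and periodicals → 0% + 2.75% county = 2.75% → $0.2805
Deli sandwich $11.59: ready-to-eat food → 7.5% + 1.5% county = 9% → $1.0431
Tennis racket $191.23: sports equipment → 10% + 0.5% county = 10.5% → $20.07915
Pair of dumbbells (15 lb) $77.65: sports equipment → 10% + 0.5% county = 10.5% → $8.15325
Greeting card $6.73: all other tangible goods → 4.75% + 0% county = 4.75% → $0.319675
Subtotal = $346.80; unrounded tax = $32.093975 → $32.09; total due = $378.89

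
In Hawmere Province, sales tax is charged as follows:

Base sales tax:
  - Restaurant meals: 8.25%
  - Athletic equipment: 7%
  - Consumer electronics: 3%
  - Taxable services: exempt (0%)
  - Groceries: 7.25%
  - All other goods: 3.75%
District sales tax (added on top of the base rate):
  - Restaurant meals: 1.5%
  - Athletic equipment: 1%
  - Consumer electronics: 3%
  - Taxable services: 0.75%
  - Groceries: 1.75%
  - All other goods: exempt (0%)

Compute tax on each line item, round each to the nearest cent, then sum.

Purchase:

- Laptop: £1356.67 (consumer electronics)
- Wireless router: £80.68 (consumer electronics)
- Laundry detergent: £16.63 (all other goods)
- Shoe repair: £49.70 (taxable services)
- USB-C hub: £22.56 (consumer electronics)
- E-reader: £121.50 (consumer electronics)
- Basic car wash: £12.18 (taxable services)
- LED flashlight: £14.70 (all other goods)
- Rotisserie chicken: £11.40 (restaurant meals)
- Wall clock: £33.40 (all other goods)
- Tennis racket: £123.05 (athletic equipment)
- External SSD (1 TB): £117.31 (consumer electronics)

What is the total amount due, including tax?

Laptop £1356.67: consumer electronics → 3% + 3% district = 6% → £81.40
Wireless router £80.68: consumer electronics → 3% + 3% district = 6% → £4.84
Laundry detergent £16.63: all other goods → 3.75% + 0% district = 3.75% → £0.62
Shoe repair £49.70: taxable services → 0% + 0.75% district = 0.75% → £0.37
USB-C hub £22.56: consumer electronics → 3% + 3% district = 6% → £1.35
E-reader £121.50: consumer electronics → 3% + 3% district = 6% → £7.29
Basic car wash £12.18: taxable services → 0% + 0.75% district = 0.75% → £0.09
LED flashlight £14.70: all other goods → 3.75% + 0% district = 3.75% → £0.55
Rotisserie chicken £11.40: restaurant meals → 8.25% + 1.5% district = 9.75% → £1.11
Wall clock £33.40: all other goods → 3.75% + 0% district = 3.75% → £1.25
Tennis racket £123.05: athletic equipment → 7% + 1% district = 8% → £9.84
External SSD (1 TB) £117.31: consumer electronics → 3% + 3% district = 6% → £7.04
Subtotal = £1959.78; tax = £115.75; total due = £2075.53

£2075.53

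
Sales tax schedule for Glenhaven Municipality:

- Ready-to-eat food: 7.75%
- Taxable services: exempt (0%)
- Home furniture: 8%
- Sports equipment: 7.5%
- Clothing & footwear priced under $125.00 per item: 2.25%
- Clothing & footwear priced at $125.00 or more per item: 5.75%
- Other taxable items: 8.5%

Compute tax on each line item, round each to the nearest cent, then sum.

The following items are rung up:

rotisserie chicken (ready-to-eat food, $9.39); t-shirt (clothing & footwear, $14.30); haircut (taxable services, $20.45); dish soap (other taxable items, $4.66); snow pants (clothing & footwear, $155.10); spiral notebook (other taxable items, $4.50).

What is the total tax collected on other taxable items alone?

$0.78

Dish soap $4.66: other taxable items → 8.5% → $0.40
Spiral notebook $4.50: other taxable items → 8.5% → $0.38
Tax on other taxable items = $0.40 + $0.38 = $0.78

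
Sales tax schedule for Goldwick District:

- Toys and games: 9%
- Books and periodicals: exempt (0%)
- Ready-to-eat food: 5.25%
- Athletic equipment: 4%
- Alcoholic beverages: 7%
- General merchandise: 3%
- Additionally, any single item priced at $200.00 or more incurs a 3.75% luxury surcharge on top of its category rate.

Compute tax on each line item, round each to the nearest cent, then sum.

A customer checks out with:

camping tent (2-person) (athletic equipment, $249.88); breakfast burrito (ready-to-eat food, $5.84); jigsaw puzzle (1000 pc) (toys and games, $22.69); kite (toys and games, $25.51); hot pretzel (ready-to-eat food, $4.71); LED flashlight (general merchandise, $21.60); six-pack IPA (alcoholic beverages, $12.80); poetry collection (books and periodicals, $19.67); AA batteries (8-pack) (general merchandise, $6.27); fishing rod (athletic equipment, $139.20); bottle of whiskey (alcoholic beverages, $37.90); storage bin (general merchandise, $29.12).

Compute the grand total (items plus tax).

$610.29

Camping tent (2-person) $249.88: athletic equipment → 4% + 3.75% surcharge = 7.75% → $19.37
Breakfast burrito $5.84: ready-to-eat food → 5.25% → $0.31
Jigsaw puzzle (1000 pc) $22.69: toys and games → 9% → $2.04
Kite $25.51: toys and games → 9% → $2.30
Hot pretzel $4.71: ready-to-eat food → 5.25% → $0.25
LED flashlight $21.60: general merchandise → 3% → $0.65
Six-pack IPA $12.80: alcoholic beverages → 7% → $0.90
Poetry collection $19.67: books and periodicals → 0% → $0.00
AA batteries (8-pack) $6.27: general merchandise → 3% → $0.19
Fishing rod $139.20: athletic equipment → 4% → $5.57
Bottle of whiskey $37.90: alcoholic beverages → 7% → $2.65
Storage bin $29.12: general merchandise → 3% → $0.87
Subtotal = $575.19; tax = $35.10; total due = $610.29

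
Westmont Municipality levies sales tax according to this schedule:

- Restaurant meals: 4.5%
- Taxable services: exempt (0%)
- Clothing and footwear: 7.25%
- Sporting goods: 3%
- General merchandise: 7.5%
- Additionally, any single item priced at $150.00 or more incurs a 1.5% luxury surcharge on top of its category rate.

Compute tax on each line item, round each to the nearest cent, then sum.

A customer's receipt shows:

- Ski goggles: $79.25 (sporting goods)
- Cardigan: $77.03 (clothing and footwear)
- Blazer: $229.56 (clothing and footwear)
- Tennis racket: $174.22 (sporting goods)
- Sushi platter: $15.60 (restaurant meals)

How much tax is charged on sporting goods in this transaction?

$10.22

Ski goggles $79.25: sporting goods → 3% → $2.38
Tennis racket $174.22: sporting goods → 3% + 1.5% surcharge = 4.5% → $7.84
Tax on sporting goods = $2.38 + $7.84 = $10.22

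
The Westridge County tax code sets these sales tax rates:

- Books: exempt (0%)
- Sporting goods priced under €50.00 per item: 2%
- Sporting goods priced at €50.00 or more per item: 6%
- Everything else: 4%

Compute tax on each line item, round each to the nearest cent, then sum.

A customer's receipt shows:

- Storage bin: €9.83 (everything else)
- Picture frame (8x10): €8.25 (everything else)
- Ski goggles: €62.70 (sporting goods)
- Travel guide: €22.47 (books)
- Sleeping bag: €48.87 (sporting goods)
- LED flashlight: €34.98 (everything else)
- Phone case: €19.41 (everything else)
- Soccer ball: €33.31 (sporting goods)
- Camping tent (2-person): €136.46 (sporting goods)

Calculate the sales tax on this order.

Storage bin €9.83: everything else → 4% → €0.39
Picture frame (8x10) €8.25: everything else → 4% → €0.33
Ski goggles €62.70: sporting goods, €50.00 or more → 6% → €3.76
Travel guide €22.47: books → 0% → €0.00
Sleeping bag €48.87: sporting goods, under €50.00 → 2% → €0.98
LED flashlight €34.98: everything else → 4% → €1.40
Phone case €19.41: everything else → 4% → €0.78
Soccer ball €33.31: sporting goods, under €50.00 → 2% → €0.67
Camping tent (2-person) €136.46: sporting goods, €50.00 or more → 6% → €8.19
Total tax = €0.39 + €0.33 + €3.76 + €0.98 + €1.40 + €0.78 + €0.67 + €8.19 = €16.50

€16.50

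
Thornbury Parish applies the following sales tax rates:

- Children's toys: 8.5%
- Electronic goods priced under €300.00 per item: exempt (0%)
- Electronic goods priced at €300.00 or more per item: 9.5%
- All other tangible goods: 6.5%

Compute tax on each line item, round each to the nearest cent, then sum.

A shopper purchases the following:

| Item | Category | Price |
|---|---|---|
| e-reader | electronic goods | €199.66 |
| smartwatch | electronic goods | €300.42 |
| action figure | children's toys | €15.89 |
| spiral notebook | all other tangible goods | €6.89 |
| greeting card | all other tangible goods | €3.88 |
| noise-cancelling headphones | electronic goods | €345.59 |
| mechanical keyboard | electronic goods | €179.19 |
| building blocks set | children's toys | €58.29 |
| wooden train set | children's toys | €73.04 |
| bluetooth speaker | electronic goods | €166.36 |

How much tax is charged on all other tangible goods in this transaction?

€0.70

Spiral notebook €6.89: all other tangible goods → 6.5% → €0.45
Greeting card €3.88: all other tangible goods → 6.5% → €0.25
Tax on all other tangible goods = €0.45 + €0.25 = €0.70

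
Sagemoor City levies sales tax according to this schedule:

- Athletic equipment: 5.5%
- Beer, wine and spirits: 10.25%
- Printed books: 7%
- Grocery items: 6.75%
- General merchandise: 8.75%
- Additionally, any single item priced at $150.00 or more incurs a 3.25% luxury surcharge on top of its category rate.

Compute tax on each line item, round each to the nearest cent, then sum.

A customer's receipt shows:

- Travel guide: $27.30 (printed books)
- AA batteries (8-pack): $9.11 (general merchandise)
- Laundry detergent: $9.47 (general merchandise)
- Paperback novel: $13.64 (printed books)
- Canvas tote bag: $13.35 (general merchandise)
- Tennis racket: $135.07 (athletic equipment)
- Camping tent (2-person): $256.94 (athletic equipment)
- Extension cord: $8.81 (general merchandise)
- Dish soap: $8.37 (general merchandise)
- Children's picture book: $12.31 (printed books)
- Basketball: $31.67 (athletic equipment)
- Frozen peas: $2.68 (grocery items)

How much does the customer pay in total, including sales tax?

$568.57

Travel guide $27.30: printed books → 7% → $1.91
AA batteries (8-pack) $9.11: general merchandise → 8.75% → $0.80
Laundry detergent $9.47: general merchandise → 8.75% → $0.83
Paperback novel $13.64: printed books → 7% → $0.95
Canvas tote bag $13.35: general merchandise → 8.75% → $1.17
Tennis racket $135.07: athletic equipment → 5.5% → $7.43
Camping tent (2-person) $256.94: athletic equipment → 5.5% + 3.25% surcharge = 8.75% → $22.48
Extension cord $8.81: general merchandise → 8.75% → $0.77
Dish soap $8.37: general merchandise → 8.75% → $0.73
Children's picture book $12.31: printed books → 7% → $0.86
Basketball $31.67: athletic equipment → 5.5% → $1.74
Frozen peas $2.68: grocery items → 6.75% → $0.18
Subtotal = $528.72; tax = $39.85; total due = $568.57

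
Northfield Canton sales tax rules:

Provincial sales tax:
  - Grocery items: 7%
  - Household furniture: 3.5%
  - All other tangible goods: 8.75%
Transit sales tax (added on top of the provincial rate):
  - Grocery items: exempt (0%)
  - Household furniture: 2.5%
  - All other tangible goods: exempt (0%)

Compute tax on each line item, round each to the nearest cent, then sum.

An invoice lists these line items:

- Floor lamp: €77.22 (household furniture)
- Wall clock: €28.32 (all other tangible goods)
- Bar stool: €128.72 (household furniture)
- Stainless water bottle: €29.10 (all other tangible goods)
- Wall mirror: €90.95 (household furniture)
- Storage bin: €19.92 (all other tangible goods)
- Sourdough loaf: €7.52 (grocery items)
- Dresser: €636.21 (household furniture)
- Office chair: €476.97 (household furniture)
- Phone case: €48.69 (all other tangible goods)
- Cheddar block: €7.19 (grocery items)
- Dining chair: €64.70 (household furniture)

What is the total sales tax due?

Floor lamp €77.22: household furniture → 3.5% + 2.5% transit = 6% → €4.63
Wall clock €28.32: all other tangible goods → 8.75% + 0% transit = 8.75% → €2.48
Bar stool €128.72: household furniture → 3.5% + 2.5% transit = 6% → €7.72
Stainless water bottle €29.10: all other tangible goods → 8.75% + 0% transit = 8.75% → €2.55
Wall mirror €90.95: household furniture → 3.5% + 2.5% transit = 6% → €5.46
Storage bin €19.92: all other tangible goods → 8.75% + 0% transit = 8.75% → €1.74
Sourdough loaf €7.52: grocery items → 7% + 0% transit = 7% → €0.53
Dresser €636.21: household furniture → 3.5% + 2.5% transit = 6% → €38.17
Office chair €476.97: household furniture → 3.5% + 2.5% transit = 6% → €28.62
Phone case €48.69: all other tangible goods → 8.75% + 0% transit = 8.75% → €4.26
Cheddar block €7.19: grocery items → 7% + 0% transit = 7% → €0.50
Dining chair €64.70: household furniture → 3.5% + 2.5% transit = 6% → €3.88
Total tax = €4.63 + €2.48 + €7.72 + €2.55 + €5.46 + €1.74 + €0.53 + €38.17 + €28.62 + €4.26 + €0.50 + €3.88 = €100.54

€100.54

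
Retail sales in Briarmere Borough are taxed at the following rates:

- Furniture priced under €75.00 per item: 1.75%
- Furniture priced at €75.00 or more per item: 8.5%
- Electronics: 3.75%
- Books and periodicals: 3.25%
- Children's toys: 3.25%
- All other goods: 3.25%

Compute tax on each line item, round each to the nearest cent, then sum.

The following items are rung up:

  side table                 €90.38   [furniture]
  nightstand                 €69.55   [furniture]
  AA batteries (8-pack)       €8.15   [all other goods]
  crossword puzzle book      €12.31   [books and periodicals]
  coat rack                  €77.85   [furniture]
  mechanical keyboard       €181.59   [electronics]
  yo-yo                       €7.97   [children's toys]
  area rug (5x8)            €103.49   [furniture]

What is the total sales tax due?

Side table €90.38: furniture, €75.00 or more → 8.5% → €7.68
Nightstand €69.55: furniture, under €75.00 → 1.75% → €1.22
AA batteries (8-pack) €8.15: all other goods → 3.25% → €0.26
Crossword puzzle book €12.31: books and periodicals → 3.25% → €0.40
Coat rack €77.85: furniture, €75.00 or more → 8.5% → €6.62
Mechanical keyboard €181.59: electronics → 3.75% → €6.81
Yo-yo €7.97: children's toys → 3.25% → €0.26
Area rug (5x8) €103.49: furniture, €75.00 or more → 8.5% → €8.80
Total tax = €7.68 + €1.22 + €0.26 + €0.40 + €6.62 + €6.81 + €0.26 + €8.80 = €32.05

€32.05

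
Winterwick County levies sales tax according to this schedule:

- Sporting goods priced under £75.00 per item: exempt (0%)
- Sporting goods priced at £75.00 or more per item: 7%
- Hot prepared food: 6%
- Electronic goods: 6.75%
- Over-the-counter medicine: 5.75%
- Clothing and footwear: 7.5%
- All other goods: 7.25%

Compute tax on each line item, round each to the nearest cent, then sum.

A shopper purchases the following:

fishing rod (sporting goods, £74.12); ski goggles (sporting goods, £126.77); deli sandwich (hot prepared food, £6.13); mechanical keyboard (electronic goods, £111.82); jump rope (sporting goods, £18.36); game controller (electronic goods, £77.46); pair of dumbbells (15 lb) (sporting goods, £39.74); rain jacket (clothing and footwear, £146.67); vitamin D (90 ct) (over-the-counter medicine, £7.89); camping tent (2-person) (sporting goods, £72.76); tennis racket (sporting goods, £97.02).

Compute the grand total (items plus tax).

Fishing rod £74.12: sporting goods, under £75.00 → 0% → £0.00
Ski goggles £126.77: sporting goods, £75.00 or more → 7% → £8.87
Deli sandwich £6.13: hot prepared food → 6% → £0.37
Mechanical keyboard £111.82: electronic goods → 6.75% → £7.55
Jump rope £18.36: sporting goods, under £75.00 → 0% → £0.00
Game controller £77.46: electronic goods → 6.75% → £5.23
Pair of dumbbells (15 lb) £39.74: sporting goods, under £75.00 → 0% → £0.00
Rain jacket £146.67: clothing and footwear → 7.5% → £11.00
Vitamin D (90 ct) £7.89: over-the-counter medicine → 5.75% → £0.45
Camping tent (2-person) £72.76: sporting goods, under £75.00 → 0% → £0.00
Tennis racket £97.02: sporting goods, £75.00 or more → 7% → £6.79
Subtotal = £778.74; tax = £40.26; total due = £819.00

£819.00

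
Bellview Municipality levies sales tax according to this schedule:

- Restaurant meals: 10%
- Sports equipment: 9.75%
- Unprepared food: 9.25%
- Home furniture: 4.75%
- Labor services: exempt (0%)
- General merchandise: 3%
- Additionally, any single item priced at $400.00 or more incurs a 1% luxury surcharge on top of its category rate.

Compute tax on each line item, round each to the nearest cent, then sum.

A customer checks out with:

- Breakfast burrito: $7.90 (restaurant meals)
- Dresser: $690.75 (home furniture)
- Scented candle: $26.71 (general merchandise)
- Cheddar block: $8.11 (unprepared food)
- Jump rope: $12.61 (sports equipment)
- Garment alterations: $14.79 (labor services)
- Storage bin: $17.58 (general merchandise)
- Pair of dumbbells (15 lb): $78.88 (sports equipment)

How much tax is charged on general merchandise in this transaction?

$1.33

Scented candle $26.71: general merchandise → 3% → $0.80
Storage bin $17.58: general merchandise → 3% → $0.53
Tax on general merchandise = $0.80 + $0.53 = $1.33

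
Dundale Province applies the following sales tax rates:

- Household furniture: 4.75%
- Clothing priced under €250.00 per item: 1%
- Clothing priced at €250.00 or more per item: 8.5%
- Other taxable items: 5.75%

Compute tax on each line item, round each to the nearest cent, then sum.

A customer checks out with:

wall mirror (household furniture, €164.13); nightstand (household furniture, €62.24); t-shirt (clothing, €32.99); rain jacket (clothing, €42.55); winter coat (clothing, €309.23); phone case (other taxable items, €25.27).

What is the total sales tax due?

€39.25

Wall mirror €164.13: household furniture → 4.75% → €7.80
Nightstand €62.24: household furniture → 4.75% → €2.96
T-shirt €32.99: clothing, under €250.00 → 1% → €0.33
Rain jacket €42.55: clothing, under €250.00 → 1% → €0.43
Winter coat €309.23: clothing, €250.00 or more → 8.5% → €26.28
Phone case €25.27: other taxable items → 5.75% → €1.45
Total tax = €7.80 + €2.96 + €0.33 + €0.43 + €26.28 + €1.45 = €39.25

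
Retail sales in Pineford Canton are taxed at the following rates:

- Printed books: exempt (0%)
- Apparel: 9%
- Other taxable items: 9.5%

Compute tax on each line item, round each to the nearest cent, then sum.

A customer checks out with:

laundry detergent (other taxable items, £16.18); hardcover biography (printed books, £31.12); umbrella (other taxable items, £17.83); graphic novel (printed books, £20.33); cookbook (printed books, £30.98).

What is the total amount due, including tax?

Laundry detergent £16.18: other taxable items → 9.5% → £1.54
Hardcover biography £31.12: printed books → 0% → £0.00
Umbrella £17.83: other taxable items → 9.5% → £1.69
Graphic novel £20.33: printed books → 0% → £0.00
Cookbook £30.98: printed books → 0% → £0.00
Subtotal = £116.44; tax = £3.23; total due = £119.67

£119.67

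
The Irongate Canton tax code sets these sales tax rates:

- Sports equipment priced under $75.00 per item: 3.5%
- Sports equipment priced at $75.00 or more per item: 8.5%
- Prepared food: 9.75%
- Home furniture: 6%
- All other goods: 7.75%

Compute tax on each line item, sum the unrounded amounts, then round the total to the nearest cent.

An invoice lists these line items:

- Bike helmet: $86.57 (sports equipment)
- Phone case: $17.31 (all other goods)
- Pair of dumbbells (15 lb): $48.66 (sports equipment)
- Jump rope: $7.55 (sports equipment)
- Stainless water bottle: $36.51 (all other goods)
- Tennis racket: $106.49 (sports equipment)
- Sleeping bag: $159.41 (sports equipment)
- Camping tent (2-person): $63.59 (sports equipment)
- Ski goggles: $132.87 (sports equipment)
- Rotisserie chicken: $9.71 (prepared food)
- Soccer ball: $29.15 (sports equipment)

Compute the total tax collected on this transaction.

Bike helmet $86.57: sports equipment, $75.00 or more → 8.5% → $7.35845
Phone case $17.31: all other goods → 7.75% → $1.341525
Pair of dumbbells (15 lb) $48.66: sports equipment, under $75.00 → 3.5% → $1.7031
Jump rope $7.55: sports equipment, under $75.00 → 3.5% → $0.26425
Stainless water bottle $36.51: all other goods → 7.75% → $2.829525
Tennis racket $106.49: sports equipment, $75.00 or more → 8.5% → $9.05165
Sleeping bag $159.41: sports equipment, $75.00 or more → 8.5% → $13.54985
Camping tent (2-person) $63.59: sports equipment, under $75.00 → 3.5% → $2.22565
Ski goggles $132.87: sports equipment, $75.00 or more → 8.5% → $11.29395
Rotisserie chicken $9.71: prepared food → 9.75% → $0.946725
Soccer ball $29.15: sports equipment, under $75.00 → 3.5% → $1.02025
Unrounded tax sum = $51.584925 → $51.58

$51.58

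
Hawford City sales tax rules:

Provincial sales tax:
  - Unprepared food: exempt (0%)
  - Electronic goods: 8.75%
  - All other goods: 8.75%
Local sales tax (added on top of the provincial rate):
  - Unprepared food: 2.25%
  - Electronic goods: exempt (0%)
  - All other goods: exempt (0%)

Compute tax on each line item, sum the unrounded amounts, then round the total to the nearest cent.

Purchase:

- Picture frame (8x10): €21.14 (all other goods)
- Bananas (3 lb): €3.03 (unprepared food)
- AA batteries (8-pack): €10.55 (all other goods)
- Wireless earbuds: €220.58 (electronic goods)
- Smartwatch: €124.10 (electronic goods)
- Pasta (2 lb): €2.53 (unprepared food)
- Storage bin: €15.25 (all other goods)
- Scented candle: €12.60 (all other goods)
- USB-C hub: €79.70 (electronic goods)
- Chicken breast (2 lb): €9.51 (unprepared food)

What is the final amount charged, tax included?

Picture frame (8x10) €21.14: all other goods → 8.75% + 0% local = 8.75% → €1.84975
Bananas (3 lb) €3.03: unprepared food → 0% + 2.25% local = 2.25% → €0.068175
AA batteries (8-pack) €10.55: all other goods → 8.75% + 0% local = 8.75% → €0.923125
Wireless earbuds €220.58: electronic goods → 8.75% + 0% local = 8.75% → €19.30075
Smartwatch €124.10: electronic goods → 8.75% + 0% local = 8.75% → €10.85875
Pasta (2 lb) €2.53: unprepared food → 0% + 2.25% local = 2.25% → €0.056925
Storage bin €15.25: all other goods → 8.75% + 0% local = 8.75% → €1.334375
Scented candle €12.60: all other goods → 8.75% + 0% local = 8.75% → €1.1025
USB-C hub €79.70: electronic goods → 8.75% + 0% local = 8.75% → €6.97375
Chicken breast (2 lb) €9.51: unprepared food → 0% + 2.25% local = 2.25% → €0.213975
Subtotal = €498.99; unrounded tax = €42.682075 → €42.68; total due = €541.67

€541.67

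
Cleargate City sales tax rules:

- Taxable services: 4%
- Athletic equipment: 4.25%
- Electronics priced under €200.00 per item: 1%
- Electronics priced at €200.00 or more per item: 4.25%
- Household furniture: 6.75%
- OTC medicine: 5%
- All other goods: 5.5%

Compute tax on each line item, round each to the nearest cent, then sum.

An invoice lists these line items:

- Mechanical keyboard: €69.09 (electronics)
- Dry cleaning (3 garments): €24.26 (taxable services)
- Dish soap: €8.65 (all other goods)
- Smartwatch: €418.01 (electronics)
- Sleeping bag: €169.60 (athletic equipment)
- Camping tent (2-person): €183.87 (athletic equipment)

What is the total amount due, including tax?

Mechanical keyboard €69.09: electronics, under €200.00 → 1% → €0.69
Dry cleaning (3 garments) €24.26: taxable services → 4% → €0.97
Dish soap €8.65: all other goods → 5.5% → €0.48
Smartwatch €418.01: electronics, €200.00 or more → 4.25% → €17.77
Sleeping bag €169.60: athletic equipment → 4.25% → €7.21
Camping tent (2-person) €183.87: athletic equipment → 4.25% → €7.81
Subtotal = €873.48; tax = €34.93; total due = €908.41

€908.41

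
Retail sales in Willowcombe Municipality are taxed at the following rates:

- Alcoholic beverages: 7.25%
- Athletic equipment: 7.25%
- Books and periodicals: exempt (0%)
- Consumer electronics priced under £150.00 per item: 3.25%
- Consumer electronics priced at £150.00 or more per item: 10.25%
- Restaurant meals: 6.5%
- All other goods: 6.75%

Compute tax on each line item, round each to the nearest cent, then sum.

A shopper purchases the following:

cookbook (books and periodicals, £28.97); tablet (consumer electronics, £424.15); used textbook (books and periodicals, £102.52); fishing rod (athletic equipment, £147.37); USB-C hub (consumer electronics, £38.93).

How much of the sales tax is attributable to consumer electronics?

£44.75

Tablet £424.15: consumer electronics, £150.00 or more → 10.25% → £43.48
USB-C hub £38.93: consumer electronics, under £150.00 → 3.25% → £1.27
Tax on consumer electronics = £43.48 + £1.27 = £44.75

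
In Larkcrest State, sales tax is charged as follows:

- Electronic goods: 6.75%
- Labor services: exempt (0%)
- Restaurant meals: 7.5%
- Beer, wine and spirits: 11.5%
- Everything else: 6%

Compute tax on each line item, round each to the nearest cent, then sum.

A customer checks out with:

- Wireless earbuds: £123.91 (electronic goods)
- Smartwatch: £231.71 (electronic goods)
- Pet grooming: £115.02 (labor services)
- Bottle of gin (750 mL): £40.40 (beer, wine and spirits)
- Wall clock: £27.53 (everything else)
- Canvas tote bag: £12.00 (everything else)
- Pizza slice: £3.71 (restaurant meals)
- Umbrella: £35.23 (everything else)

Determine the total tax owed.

Wireless earbuds £123.91: electronic goods → 6.75% → £8.36
Smartwatch £231.71: electronic goods → 6.75% → £15.64
Pet grooming £115.02: labor services → 0% → £0.00
Bottle of gin (750 mL) £40.40: beer, wine and spirits → 11.5% → £4.65
Wall clock £27.53: everything else → 6% → £1.65
Canvas tote bag £12.00: everything else → 6% → £0.72
Pizza slice £3.71: restaurant meals → 7.5% → £0.28
Umbrella £35.23: everything else → 6% → £2.11
Total tax = £8.36 + £15.64 + £4.65 + £1.65 + £0.72 + £0.28 + £2.11 = £33.41

£33.41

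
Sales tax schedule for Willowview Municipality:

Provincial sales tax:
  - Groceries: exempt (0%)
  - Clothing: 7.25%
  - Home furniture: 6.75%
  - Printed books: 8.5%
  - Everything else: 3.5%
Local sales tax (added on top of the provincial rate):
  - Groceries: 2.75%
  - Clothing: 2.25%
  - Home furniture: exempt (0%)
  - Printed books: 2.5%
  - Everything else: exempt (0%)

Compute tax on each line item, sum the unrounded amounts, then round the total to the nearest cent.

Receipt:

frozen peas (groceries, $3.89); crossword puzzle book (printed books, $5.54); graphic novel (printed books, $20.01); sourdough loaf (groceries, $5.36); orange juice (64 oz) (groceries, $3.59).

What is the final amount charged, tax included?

Frozen peas $3.89: groceries → 0% + 2.75% local = 2.75% → $0.106975
Crossword puzzle book $5.54: printed books → 8.5% + 2.5% local = 11% → $0.6094
Graphic novel $20.01: printed books → 8.5% + 2.5% local = 11% → $2.2011
Sourdough loaf $5.36: groceries → 0% + 2.75% local = 2.75% → $0.1474
Orange juice (64 oz) $3.59: groceries → 0% + 2.75% local = 2.75% → $0.098725
Subtotal = $38.39; unrounded tax = $3.1636 → $3.16; total due = $41.55

$41.55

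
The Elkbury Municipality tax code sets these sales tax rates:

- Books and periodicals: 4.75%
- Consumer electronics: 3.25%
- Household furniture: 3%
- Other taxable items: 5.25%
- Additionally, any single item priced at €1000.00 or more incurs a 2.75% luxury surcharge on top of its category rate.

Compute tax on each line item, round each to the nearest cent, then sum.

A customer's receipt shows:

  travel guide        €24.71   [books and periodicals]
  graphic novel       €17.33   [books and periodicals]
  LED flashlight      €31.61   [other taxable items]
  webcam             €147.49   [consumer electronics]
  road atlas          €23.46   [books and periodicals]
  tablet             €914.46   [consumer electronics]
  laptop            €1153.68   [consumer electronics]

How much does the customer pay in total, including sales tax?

€2421.23

Travel guide €24.71: books and periodicals → 4.75% → €1.17
Graphic novel €17.33: books and periodicals → 4.75% → €0.82
LED flashlight €31.61: other taxable items → 5.25% → €1.66
Webcam €147.49: consumer electronics → 3.25% → €4.79
Road atlas €23.46: books and periodicals → 4.75% → €1.11
Tablet €914.46: consumer electronics → 3.25% → €29.72
Laptop €1153.68: consumer electronics → 3.25% + 2.75% surcharge = 6% → €69.22
Subtotal = €2312.74; tax = €108.49; total due = €2421.23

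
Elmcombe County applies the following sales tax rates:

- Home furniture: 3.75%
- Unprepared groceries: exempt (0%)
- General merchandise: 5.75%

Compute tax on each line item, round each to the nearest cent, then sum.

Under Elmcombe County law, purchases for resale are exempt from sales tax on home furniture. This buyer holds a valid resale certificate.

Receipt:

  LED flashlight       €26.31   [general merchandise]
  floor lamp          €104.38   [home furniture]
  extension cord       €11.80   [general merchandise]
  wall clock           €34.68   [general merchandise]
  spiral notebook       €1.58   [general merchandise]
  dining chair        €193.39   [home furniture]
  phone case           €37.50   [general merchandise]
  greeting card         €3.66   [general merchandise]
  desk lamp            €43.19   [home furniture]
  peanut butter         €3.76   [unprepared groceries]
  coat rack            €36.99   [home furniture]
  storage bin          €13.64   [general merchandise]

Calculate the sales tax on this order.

€7.42

LED flashlight €26.31: general merchandise → 5.75% → €1.51
Floor lamp €104.38: home furniture, buyer-exempt → 0% → €0.00
Extension cord €11.80: general merchandise → 5.75% → €0.68
Wall clock €34.68: general merchandise → 5.75% → €1.99
Spiral notebook €1.58: general merchandise → 5.75% → €0.09
Dining chair €193.39: home furniture, buyer-exempt → 0% → €0.00
Phone case €37.50: general merchandise → 5.75% → €2.16
Greeting card €3.66: general merchandise → 5.75% → €0.21
Desk lamp €43.19: home furniture, buyer-exempt → 0% → €0.00
Peanut butter €3.76: unprepared groceries → 0% → €0.00
Coat rack €36.99: home furniture, buyer-exempt → 0% → €0.00
Storage bin €13.64: general merchandise → 5.75% → €0.78
Total tax = €1.51 + €0.68 + €1.99 + €0.09 + €2.16 + €0.21 + €0.78 = €7.42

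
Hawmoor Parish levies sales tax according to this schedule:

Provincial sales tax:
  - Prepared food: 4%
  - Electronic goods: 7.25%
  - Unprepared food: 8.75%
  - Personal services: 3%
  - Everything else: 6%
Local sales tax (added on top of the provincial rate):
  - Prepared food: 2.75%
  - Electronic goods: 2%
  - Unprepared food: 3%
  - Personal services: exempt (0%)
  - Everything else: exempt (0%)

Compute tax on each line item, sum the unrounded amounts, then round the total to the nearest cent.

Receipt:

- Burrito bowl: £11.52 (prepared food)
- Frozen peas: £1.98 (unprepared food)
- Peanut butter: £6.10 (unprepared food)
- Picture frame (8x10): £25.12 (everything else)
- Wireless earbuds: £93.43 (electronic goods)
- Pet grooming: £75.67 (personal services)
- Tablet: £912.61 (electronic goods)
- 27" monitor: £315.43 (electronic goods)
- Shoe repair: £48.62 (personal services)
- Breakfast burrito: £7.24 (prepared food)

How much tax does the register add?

Burrito bowl £11.52: prepared food → 4% + 2.75% local = 6.75% → £0.7776
Frozen peas £1.98: unprepared food → 8.75% + 3% local = 11.75% → £0.23265
Peanut butter £6.10: unprepared food → 8.75% + 3% local = 11.75% → £0.71675
Picture frame (8x10) £25.12: everything else → 6% + 0% local = 6% → £1.5072
Wireless earbuds £93.43: electronic goods → 7.25% + 2% local = 9.25% → £8.642275
Pet grooming £75.67: personal services → 3% + 0% local = 3% → £2.2701
Tablet £912.61: electronic goods → 7.25% + 2% local = 9.25% → £84.416425
27" monitor £315.43: electronic goods → 7.25% + 2% local = 9.25% → £29.177275
Shoe repair £48.62: personal services → 3% + 0% local = 3% → £1.4586
Breakfast burrito £7.24: prepared food → 4% + 2.75% local = 6.75% → £0.4887
Unrounded tax sum = £129.687575 → £129.69

£129.69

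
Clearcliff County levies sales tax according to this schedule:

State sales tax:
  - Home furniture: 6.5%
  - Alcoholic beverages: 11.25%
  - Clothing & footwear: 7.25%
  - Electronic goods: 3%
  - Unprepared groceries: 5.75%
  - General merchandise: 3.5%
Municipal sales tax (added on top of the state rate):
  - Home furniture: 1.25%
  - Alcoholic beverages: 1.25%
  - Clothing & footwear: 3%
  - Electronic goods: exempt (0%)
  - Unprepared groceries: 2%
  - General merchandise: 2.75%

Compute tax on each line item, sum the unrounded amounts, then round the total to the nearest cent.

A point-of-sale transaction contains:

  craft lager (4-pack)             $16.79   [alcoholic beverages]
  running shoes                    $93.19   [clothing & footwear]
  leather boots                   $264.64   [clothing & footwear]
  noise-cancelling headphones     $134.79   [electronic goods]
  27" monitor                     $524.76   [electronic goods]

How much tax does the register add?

Craft lager (4-pack) $16.79: alcoholic beverages → 11.25% + 1.25% municipal = 12.5% → $2.09875
Running shoes $93.19: clothing & footwear → 7.25% + 3% municipal = 10.25% → $9.551975
Leather boots $264.64: clothing & footwear → 7.25% + 3% municipal = 10.25% → $27.1256
Noise-cancelling headphones $134.79: electronic goods → 3% + 0% municipal = 3% → $4.0437
27" monitor $524.76: electronic goods → 3% + 0% municipal = 3% → $15.7428
Unrounded tax sum = $58.562825 → $58.56

$58.56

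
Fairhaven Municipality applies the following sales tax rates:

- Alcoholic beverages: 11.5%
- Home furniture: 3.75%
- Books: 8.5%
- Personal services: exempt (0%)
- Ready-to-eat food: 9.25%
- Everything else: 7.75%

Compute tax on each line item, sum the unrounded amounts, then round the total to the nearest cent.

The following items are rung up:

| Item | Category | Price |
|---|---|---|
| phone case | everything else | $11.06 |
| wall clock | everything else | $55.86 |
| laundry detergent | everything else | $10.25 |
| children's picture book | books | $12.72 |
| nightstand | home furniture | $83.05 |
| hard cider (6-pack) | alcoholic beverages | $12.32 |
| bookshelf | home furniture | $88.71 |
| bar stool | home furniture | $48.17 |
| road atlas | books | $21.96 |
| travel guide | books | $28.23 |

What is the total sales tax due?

$20.99

Phone case $11.06: everything else → 7.75% → $0.85715
Wall clock $55.86: everything else → 7.75% → $4.32915
Laundry detergent $10.25: everything else → 7.75% → $0.794375
Children's picture book $12.72: books → 8.5% → $1.0812
Nightstand $83.05: home furniture → 3.75% → $3.114375
Hard cider (6-pack) $12.32: alcoholic beverages → 11.5% → $1.4168
Bookshelf $88.71: home furniture → 3.75% → $3.326625
Bar stool $48.17: home furniture → 3.75% → $1.806375
Road atlas $21.96: books → 8.5% → $1.8666
Travel guide $28.23: books → 8.5% → $2.39955
Unrounded tax sum = $20.9922 → $20.99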